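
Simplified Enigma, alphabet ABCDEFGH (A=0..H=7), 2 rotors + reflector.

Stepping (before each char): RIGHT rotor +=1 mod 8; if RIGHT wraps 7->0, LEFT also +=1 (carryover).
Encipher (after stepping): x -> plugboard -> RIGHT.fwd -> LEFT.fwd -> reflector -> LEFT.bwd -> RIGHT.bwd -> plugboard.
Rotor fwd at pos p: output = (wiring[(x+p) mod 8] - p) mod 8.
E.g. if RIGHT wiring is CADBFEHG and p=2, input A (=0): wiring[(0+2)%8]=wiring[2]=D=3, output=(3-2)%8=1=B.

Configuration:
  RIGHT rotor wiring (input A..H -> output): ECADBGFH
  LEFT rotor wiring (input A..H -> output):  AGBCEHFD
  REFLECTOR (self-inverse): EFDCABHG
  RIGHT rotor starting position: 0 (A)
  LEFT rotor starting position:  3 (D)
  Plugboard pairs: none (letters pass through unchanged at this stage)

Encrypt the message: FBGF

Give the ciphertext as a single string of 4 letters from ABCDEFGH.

Char 1 ('F'): step: R->1, L=3; F->plug->F->R->E->L->A->refl->E->L'->C->R'->C->plug->C
Char 2 ('B'): step: R->2, L=3; B->plug->B->R->B->L->B->refl->F->L'->F->R'->F->plug->F
Char 3 ('G'): step: R->3, L=3; G->plug->G->R->H->L->G->refl->H->L'->A->R'->A->plug->A
Char 4 ('F'): step: R->4, L=3; F->plug->F->R->G->L->D->refl->C->L'->D->R'->D->plug->D

Answer: CFAD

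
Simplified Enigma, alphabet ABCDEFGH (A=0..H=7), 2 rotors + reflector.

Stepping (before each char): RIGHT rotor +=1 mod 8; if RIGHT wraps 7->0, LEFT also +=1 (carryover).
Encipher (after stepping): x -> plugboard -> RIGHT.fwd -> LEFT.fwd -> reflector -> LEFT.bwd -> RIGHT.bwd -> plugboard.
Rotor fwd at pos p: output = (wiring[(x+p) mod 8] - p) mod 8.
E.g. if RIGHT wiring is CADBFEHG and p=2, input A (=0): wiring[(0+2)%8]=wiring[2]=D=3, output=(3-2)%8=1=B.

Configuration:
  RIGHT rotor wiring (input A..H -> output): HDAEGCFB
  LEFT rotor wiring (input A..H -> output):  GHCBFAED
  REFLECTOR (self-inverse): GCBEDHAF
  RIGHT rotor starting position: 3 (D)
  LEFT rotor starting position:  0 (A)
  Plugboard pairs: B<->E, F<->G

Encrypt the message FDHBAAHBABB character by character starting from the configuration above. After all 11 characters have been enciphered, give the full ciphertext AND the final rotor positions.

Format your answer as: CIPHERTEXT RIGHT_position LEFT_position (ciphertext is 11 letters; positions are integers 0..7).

Char 1 ('F'): step: R->4, L=0; F->plug->G->R->E->L->F->refl->H->L'->B->R'->C->plug->C
Char 2 ('D'): step: R->5, L=0; D->plug->D->R->C->L->C->refl->B->L'->D->R'->F->plug->G
Char 3 ('H'): step: R->6, L=0; H->plug->H->R->E->L->F->refl->H->L'->B->R'->C->plug->C
Char 4 ('B'): step: R->7, L=0; B->plug->E->R->F->L->A->refl->G->L'->A->R'->B->plug->E
Char 5 ('A'): step: R->0, L->1 (L advanced); A->plug->A->R->H->L->F->refl->H->L'->E->R'->D->plug->D
Char 6 ('A'): step: R->1, L=1; A->plug->A->R->C->L->A->refl->G->L'->A->R'->G->plug->F
Char 7 ('H'): step: R->2, L=1; H->plug->H->R->B->L->B->refl->C->L'->G->R'->A->plug->A
Char 8 ('B'): step: R->3, L=1; B->plug->E->R->G->L->C->refl->B->L'->B->R'->A->plug->A
Char 9 ('A'): step: R->4, L=1; A->plug->A->R->C->L->A->refl->G->L'->A->R'->H->plug->H
Char 10 ('B'): step: R->5, L=1; B->plug->E->R->G->L->C->refl->B->L'->B->R'->H->plug->H
Char 11 ('B'): step: R->6, L=1; B->plug->E->R->C->L->A->refl->G->L'->A->R'->G->plug->F
Final: ciphertext=CGCEDFAAHHF, RIGHT=6, LEFT=1

Answer: CGCEDFAAHHF 6 1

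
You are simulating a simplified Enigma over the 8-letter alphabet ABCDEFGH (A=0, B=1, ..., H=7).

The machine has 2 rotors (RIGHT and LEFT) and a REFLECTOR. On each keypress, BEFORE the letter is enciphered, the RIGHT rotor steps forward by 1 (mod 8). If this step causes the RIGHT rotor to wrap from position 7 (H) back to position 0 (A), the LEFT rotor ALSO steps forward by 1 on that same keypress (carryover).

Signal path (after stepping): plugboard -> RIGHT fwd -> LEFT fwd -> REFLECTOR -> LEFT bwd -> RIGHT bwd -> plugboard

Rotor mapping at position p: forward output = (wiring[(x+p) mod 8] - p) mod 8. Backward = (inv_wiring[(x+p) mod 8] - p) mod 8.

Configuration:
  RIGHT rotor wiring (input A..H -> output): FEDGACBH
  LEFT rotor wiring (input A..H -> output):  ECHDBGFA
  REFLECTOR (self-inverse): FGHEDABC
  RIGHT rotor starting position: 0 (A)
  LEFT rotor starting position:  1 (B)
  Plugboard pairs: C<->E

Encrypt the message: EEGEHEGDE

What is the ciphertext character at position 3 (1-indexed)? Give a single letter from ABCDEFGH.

Char 1 ('E'): step: R->1, L=1; E->plug->C->R->F->L->E->refl->D->L'->H->R'->D->plug->D
Char 2 ('E'): step: R->2, L=1; E->plug->C->R->G->L->H->refl->C->L'->C->R'->H->plug->H
Char 3 ('G'): step: R->3, L=1; G->plug->G->R->B->L->G->refl->B->L'->A->R'->H->plug->H

H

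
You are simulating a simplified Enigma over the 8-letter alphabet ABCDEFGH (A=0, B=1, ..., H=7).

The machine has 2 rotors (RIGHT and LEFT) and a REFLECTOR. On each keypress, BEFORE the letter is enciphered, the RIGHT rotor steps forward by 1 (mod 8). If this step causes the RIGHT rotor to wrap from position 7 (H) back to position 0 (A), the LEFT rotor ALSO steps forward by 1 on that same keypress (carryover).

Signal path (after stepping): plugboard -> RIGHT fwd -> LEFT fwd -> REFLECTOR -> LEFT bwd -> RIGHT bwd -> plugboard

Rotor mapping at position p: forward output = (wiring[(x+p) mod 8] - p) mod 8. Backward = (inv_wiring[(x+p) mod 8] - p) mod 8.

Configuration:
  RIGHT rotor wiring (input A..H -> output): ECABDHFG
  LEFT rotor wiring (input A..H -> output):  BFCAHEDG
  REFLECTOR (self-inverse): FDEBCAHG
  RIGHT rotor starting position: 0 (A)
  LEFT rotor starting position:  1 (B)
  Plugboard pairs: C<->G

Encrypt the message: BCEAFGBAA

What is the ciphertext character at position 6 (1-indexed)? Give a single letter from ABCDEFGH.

Char 1 ('B'): step: R->1, L=1; B->plug->B->R->H->L->A->refl->F->L'->G->R'->E->plug->E
Char 2 ('C'): step: R->2, L=1; C->plug->G->R->C->L->H->refl->G->L'->D->R'->E->plug->E
Char 3 ('E'): step: R->3, L=1; E->plug->E->R->D->L->G->refl->H->L'->C->R'->D->plug->D
Char 4 ('A'): step: R->4, L=1; A->plug->A->R->H->L->A->refl->F->L'->G->R'->F->plug->F
Char 5 ('F'): step: R->5, L=1; F->plug->F->R->D->L->G->refl->H->L'->C->R'->A->plug->A
Char 6 ('G'): step: R->6, L=1; G->plug->C->R->G->L->F->refl->A->L'->H->R'->A->plug->A

A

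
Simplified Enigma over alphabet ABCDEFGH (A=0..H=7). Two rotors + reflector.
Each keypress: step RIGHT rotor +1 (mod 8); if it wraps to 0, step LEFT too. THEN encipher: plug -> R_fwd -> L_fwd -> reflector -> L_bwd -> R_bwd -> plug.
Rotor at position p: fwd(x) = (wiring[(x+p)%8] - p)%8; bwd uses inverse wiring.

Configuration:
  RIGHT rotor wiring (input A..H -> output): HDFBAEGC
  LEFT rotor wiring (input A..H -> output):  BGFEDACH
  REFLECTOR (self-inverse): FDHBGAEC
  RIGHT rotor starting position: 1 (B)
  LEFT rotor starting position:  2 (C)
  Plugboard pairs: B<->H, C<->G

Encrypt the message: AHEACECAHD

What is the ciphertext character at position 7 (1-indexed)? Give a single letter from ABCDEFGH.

Char 1 ('A'): step: R->2, L=2; A->plug->A->R->D->L->G->refl->E->L'->H->R'->B->plug->H
Char 2 ('H'): step: R->3, L=2; H->plug->B->R->F->L->F->refl->A->L'->E->R'->F->plug->F
Char 3 ('E'): step: R->4, L=2; E->plug->E->R->D->L->G->refl->E->L'->H->R'->F->plug->F
Char 4 ('A'): step: R->5, L=2; A->plug->A->R->H->L->E->refl->G->L'->D->R'->H->plug->B
Char 5 ('C'): step: R->6, L=2; C->plug->G->R->C->L->B->refl->D->L'->A->R'->A->plug->A
Char 6 ('E'): step: R->7, L=2; E->plug->E->R->C->L->B->refl->D->L'->A->R'->B->plug->H
Char 7 ('C'): step: R->0, L->3 (L advanced); C->plug->G->R->G->L->D->refl->B->L'->A->R'->E->plug->E

E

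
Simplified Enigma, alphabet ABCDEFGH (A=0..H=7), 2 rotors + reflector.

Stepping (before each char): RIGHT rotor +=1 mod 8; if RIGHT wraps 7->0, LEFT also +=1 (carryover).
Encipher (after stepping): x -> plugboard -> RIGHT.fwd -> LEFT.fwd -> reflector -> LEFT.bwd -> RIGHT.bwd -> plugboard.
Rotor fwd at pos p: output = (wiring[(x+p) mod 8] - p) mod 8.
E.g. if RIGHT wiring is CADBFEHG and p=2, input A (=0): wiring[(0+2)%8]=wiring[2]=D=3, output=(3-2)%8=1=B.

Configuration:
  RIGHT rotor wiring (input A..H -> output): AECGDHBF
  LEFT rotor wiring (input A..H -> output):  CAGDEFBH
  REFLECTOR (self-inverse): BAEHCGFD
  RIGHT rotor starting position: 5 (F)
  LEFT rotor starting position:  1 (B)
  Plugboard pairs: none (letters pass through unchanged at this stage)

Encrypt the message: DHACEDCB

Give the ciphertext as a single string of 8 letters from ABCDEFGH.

Char 1 ('D'): step: R->6, L=1; D->plug->D->R->G->L->G->refl->F->L'->B->R'->H->plug->H
Char 2 ('H'): step: R->7, L=1; H->plug->H->R->C->L->C->refl->E->L'->E->R'->F->plug->F
Char 3 ('A'): step: R->0, L->2 (L advanced); A->plug->A->R->A->L->E->refl->C->L'->C->R'->C->plug->C
Char 4 ('C'): step: R->1, L=2; C->plug->C->R->F->L->F->refl->G->L'->H->R'->H->plug->H
Char 5 ('E'): step: R->2, L=2; E->plug->E->R->H->L->G->refl->F->L'->F->R'->D->plug->D
Char 6 ('D'): step: R->3, L=2; D->plug->D->R->G->L->A->refl->B->L'->B->R'->G->plug->G
Char 7 ('C'): step: R->4, L=2; C->plug->C->R->F->L->F->refl->G->L'->H->R'->A->plug->A
Char 8 ('B'): step: R->5, L=2; B->plug->B->R->E->L->H->refl->D->L'->D->R'->D->plug->D

Answer: HFCHDGAD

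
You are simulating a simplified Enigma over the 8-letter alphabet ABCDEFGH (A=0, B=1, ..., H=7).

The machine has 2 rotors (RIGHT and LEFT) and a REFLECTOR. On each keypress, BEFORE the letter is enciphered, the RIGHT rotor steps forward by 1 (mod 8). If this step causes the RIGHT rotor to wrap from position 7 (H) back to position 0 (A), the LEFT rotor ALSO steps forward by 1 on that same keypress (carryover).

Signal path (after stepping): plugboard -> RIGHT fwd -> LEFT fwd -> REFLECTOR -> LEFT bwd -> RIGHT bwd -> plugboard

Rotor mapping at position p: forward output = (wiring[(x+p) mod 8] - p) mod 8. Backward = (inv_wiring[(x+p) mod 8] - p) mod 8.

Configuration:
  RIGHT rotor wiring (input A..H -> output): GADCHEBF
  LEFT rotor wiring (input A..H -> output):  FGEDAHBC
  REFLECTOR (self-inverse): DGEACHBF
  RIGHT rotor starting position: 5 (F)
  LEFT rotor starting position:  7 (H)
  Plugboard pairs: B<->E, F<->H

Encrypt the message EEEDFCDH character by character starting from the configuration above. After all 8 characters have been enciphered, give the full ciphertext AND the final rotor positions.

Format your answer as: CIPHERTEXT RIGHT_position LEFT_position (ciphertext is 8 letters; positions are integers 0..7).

Answer: HDFCADFD 5 0

Derivation:
Char 1 ('E'): step: R->6, L=7; E->plug->B->R->H->L->C->refl->E->L'->E->R'->F->plug->H
Char 2 ('E'): step: R->7, L=7; E->plug->B->R->H->L->C->refl->E->L'->E->R'->D->plug->D
Char 3 ('E'): step: R->0, L->0 (L advanced); E->plug->B->R->A->L->F->refl->H->L'->F->R'->H->plug->F
Char 4 ('D'): step: R->1, L=0; D->plug->D->R->G->L->B->refl->G->L'->B->R'->C->plug->C
Char 5 ('F'): step: R->2, L=0; F->plug->H->R->G->L->B->refl->G->L'->B->R'->A->plug->A
Char 6 ('C'): step: R->3, L=0; C->plug->C->R->B->L->G->refl->B->L'->G->R'->D->plug->D
Char 7 ('D'): step: R->4, L=0; D->plug->D->R->B->L->G->refl->B->L'->G->R'->H->plug->F
Char 8 ('H'): step: R->5, L=0; H->plug->F->R->G->L->B->refl->G->L'->B->R'->D->plug->D
Final: ciphertext=HDFCADFD, RIGHT=5, LEFT=0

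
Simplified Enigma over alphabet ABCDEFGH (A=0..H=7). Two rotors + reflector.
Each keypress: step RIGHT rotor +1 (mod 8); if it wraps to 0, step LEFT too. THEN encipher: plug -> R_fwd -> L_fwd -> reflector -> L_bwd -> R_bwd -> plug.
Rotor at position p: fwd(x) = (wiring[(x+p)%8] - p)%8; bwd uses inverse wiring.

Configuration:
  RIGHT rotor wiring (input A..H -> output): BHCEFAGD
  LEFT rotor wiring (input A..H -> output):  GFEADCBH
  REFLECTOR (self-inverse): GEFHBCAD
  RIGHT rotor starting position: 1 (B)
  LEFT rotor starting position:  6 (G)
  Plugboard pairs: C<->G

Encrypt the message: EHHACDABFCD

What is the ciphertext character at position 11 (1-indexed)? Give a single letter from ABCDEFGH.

Char 1 ('E'): step: R->2, L=6; E->plug->E->R->E->L->G->refl->A->L'->C->R'->B->plug->B
Char 2 ('H'): step: R->3, L=6; H->plug->H->R->H->L->E->refl->B->L'->B->R'->A->plug->A
Char 3 ('H'): step: R->4, L=6; H->plug->H->R->A->L->D->refl->H->L'->D->R'->F->plug->F
Char 4 ('A'): step: R->5, L=6; A->plug->A->R->D->L->H->refl->D->L'->A->R'->H->plug->H
Char 5 ('C'): step: R->6, L=6; C->plug->G->R->H->L->E->refl->B->L'->B->R'->D->plug->D
Char 6 ('D'): step: R->7, L=6; D->plug->D->R->D->L->H->refl->D->L'->A->R'->C->plug->G
Char 7 ('A'): step: R->0, L->7 (L advanced); A->plug->A->R->B->L->H->refl->D->L'->G->R'->G->plug->C
Char 8 ('B'): step: R->1, L=7; B->plug->B->R->B->L->H->refl->D->L'->G->R'->A->plug->A
Char 9 ('F'): step: R->2, L=7; F->plug->F->R->B->L->H->refl->D->L'->G->R'->D->plug->D
Char 10 ('C'): step: R->3, L=7; C->plug->G->R->E->L->B->refl->E->L'->F->R'->C->plug->G
Char 11 ('D'): step: R->4, L=7; D->plug->D->R->H->L->C->refl->F->L'->D->R'->F->plug->F

F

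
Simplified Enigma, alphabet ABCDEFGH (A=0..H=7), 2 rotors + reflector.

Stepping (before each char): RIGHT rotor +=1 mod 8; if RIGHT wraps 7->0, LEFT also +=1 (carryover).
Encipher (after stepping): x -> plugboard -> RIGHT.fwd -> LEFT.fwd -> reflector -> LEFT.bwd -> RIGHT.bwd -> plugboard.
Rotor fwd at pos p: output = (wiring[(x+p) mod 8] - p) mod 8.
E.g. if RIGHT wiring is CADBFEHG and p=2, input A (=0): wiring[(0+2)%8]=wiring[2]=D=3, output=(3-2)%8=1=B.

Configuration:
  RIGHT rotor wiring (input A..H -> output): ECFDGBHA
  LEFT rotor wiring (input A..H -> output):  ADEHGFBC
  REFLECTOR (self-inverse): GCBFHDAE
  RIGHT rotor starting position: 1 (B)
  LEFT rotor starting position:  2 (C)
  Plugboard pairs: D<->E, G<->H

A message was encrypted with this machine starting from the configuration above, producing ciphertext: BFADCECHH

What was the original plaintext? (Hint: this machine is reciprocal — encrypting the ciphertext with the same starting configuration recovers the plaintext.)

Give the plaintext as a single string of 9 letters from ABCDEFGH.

Char 1 ('B'): step: R->2, L=2; B->plug->B->R->B->L->F->refl->D->L'->D->R'->A->plug->A
Char 2 ('F'): step: R->3, L=2; F->plug->F->R->B->L->F->refl->D->L'->D->R'->B->plug->B
Char 3 ('A'): step: R->4, L=2; A->plug->A->R->C->L->E->refl->H->L'->E->R'->D->plug->E
Char 4 ('D'): step: R->5, L=2; D->plug->E->R->F->L->A->refl->G->L'->G->R'->G->plug->H
Char 5 ('C'): step: R->6, L=2; C->plug->C->R->G->L->G->refl->A->L'->F->R'->F->plug->F
Char 6 ('E'): step: R->7, L=2; E->plug->D->R->G->L->G->refl->A->L'->F->R'->B->plug->B
Char 7 ('C'): step: R->0, L->3 (L advanced); C->plug->C->R->F->L->F->refl->D->L'->B->R'->F->plug->F
Char 8 ('H'): step: R->1, L=3; H->plug->G->R->H->L->B->refl->C->L'->C->R'->C->plug->C
Char 9 ('H'): step: R->2, L=3; H->plug->G->R->C->L->C->refl->B->L'->H->R'->D->plug->E

Answer: ABEHFBFCE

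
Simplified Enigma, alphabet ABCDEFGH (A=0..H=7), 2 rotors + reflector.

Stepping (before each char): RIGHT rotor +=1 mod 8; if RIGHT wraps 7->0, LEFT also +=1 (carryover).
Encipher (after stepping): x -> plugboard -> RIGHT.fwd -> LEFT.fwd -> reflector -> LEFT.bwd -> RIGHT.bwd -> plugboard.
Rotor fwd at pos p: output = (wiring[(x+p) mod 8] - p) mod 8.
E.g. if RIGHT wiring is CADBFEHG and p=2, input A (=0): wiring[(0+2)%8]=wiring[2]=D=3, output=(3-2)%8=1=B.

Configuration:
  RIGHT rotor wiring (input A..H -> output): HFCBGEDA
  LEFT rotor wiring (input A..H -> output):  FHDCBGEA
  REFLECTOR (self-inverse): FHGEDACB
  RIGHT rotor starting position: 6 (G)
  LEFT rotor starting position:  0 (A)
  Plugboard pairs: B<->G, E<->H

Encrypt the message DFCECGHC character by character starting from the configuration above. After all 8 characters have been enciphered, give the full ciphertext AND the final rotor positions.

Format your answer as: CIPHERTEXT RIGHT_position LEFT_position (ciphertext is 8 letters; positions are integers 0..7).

Answer: BBGCDFEB 6 1

Derivation:
Char 1 ('D'): step: R->7, L=0; D->plug->D->R->D->L->C->refl->G->L'->F->R'->G->plug->B
Char 2 ('F'): step: R->0, L->1 (L advanced); F->plug->F->R->E->L->F->refl->A->L'->D->R'->G->plug->B
Char 3 ('C'): step: R->1, L=1; C->plug->C->R->A->L->G->refl->C->L'->B->R'->B->plug->G
Char 4 ('E'): step: R->2, L=1; E->plug->H->R->D->L->A->refl->F->L'->E->R'->C->plug->C
Char 5 ('C'): step: R->3, L=1; C->plug->C->R->B->L->C->refl->G->L'->A->R'->D->plug->D
Char 6 ('G'): step: R->4, L=1; G->plug->B->R->A->L->G->refl->C->L'->B->R'->F->plug->F
Char 7 ('H'): step: R->5, L=1; H->plug->E->R->A->L->G->refl->C->L'->B->R'->H->plug->E
Char 8 ('C'): step: R->6, L=1; C->plug->C->R->B->L->C->refl->G->L'->A->R'->G->plug->B
Final: ciphertext=BBGCDFEB, RIGHT=6, LEFT=1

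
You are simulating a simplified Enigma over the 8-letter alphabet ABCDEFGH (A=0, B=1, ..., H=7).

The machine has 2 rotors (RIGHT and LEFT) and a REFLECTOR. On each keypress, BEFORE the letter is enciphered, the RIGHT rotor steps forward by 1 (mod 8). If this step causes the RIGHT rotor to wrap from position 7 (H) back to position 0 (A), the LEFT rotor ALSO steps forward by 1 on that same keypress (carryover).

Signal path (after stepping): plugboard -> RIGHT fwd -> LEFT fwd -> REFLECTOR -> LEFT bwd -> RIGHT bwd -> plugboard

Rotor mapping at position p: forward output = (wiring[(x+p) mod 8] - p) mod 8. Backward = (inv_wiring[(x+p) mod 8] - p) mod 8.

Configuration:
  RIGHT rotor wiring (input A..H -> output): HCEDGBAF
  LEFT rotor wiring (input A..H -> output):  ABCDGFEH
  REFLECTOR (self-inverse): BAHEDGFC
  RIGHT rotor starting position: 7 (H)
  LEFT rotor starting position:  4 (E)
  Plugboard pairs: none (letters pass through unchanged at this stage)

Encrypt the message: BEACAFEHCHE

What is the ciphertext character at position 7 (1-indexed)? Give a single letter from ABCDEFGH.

Char 1 ('B'): step: R->0, L->5 (L advanced); B->plug->B->R->C->L->C->refl->H->L'->B->R'->F->plug->F
Char 2 ('E'): step: R->1, L=5; E->plug->E->R->A->L->A->refl->B->L'->H->R'->F->plug->F
Char 3 ('A'): step: R->2, L=5; A->plug->A->R->C->L->C->refl->H->L'->B->R'->B->plug->B
Char 4 ('C'): step: R->3, L=5; C->plug->C->R->G->L->G->refl->F->L'->F->R'->D->plug->D
Char 5 ('A'): step: R->4, L=5; A->plug->A->R->C->L->C->refl->H->L'->B->R'->D->plug->D
Char 6 ('F'): step: R->5, L=5; F->plug->F->R->H->L->B->refl->A->L'->A->R'->C->plug->C
Char 7 ('E'): step: R->6, L=5; E->plug->E->R->G->L->G->refl->F->L'->F->R'->F->plug->F

F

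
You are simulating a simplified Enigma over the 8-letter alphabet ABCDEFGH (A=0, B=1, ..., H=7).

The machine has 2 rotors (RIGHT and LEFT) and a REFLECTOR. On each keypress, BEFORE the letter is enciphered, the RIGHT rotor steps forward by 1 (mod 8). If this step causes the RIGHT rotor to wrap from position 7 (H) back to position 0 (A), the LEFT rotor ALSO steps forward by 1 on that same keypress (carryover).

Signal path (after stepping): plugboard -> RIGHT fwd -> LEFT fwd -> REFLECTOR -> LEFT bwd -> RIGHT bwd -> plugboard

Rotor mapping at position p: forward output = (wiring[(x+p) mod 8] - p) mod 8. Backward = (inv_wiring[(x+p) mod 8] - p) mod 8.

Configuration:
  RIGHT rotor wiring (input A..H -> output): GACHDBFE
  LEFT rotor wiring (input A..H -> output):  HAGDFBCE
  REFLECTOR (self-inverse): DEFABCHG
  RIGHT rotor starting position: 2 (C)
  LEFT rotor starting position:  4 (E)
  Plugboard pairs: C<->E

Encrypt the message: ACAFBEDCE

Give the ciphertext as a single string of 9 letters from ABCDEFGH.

Char 1 ('A'): step: R->3, L=4; A->plug->A->R->E->L->D->refl->A->L'->D->R'->F->plug->F
Char 2 ('C'): step: R->4, L=4; C->plug->E->R->C->L->G->refl->H->L'->H->R'->A->plug->A
Char 3 ('A'): step: R->5, L=4; A->plug->A->R->E->L->D->refl->A->L'->D->R'->E->plug->C
Char 4 ('F'): step: R->6, L=4; F->plug->F->R->B->L->F->refl->C->L'->G->R'->B->plug->B
Char 5 ('B'): step: R->7, L=4; B->plug->B->R->H->L->H->refl->G->L'->C->R'->G->plug->G
Char 6 ('E'): step: R->0, L->5 (L advanced); E->plug->C->R->C->L->H->refl->G->L'->G->R'->A->plug->A
Char 7 ('D'): step: R->1, L=5; D->plug->D->R->C->L->H->refl->G->L'->G->R'->C->plug->E
Char 8 ('C'): step: R->2, L=5; C->plug->E->R->D->L->C->refl->F->L'->B->R'->C->plug->E
Char 9 ('E'): step: R->3, L=5; E->plug->C->R->G->L->G->refl->H->L'->C->R'->D->plug->D

Answer: FACBGAEED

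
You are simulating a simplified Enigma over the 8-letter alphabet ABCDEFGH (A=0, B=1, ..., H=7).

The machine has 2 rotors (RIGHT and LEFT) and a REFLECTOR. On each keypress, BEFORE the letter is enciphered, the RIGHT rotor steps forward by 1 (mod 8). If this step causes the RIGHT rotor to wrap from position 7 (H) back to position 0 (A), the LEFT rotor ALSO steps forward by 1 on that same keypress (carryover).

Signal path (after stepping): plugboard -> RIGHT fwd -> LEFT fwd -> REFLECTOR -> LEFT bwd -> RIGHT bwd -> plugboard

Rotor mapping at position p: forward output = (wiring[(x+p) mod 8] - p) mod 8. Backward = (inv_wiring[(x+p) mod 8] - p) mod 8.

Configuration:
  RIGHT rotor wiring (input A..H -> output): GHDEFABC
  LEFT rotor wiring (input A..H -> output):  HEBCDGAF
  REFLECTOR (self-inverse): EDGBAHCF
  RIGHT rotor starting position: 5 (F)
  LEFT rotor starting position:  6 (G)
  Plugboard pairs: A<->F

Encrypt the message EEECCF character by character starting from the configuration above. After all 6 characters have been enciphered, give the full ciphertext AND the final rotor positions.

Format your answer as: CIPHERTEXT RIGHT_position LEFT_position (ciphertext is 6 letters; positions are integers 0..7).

Char 1 ('E'): step: R->6, L=6; E->plug->E->R->F->L->E->refl->A->L'->H->R'->G->plug->G
Char 2 ('E'): step: R->7, L=6; E->plug->E->R->F->L->E->refl->A->L'->H->R'->B->plug->B
Char 3 ('E'): step: R->0, L->7 (L advanced); E->plug->E->R->F->L->E->refl->A->L'->B->R'->G->plug->G
Char 4 ('C'): step: R->1, L=7; C->plug->C->R->D->L->C->refl->G->L'->A->R'->F->plug->A
Char 5 ('C'): step: R->2, L=7; C->plug->C->R->D->L->C->refl->G->L'->A->R'->F->plug->A
Char 6 ('F'): step: R->3, L=7; F->plug->A->R->B->L->A->refl->E->L'->F->R'->C->plug->C
Final: ciphertext=GBGAAC, RIGHT=3, LEFT=7

Answer: GBGAAC 3 7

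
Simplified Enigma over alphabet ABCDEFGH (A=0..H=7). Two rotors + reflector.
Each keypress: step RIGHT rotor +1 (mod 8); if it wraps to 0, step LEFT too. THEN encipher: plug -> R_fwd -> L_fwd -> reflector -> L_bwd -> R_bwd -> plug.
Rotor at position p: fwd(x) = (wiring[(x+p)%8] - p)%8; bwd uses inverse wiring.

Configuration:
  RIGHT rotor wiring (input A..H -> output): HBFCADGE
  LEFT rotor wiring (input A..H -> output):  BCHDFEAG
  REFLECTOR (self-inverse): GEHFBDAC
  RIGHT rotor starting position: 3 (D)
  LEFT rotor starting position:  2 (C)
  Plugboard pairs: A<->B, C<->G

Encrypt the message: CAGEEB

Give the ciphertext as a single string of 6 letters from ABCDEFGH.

Answer: FCHDGF

Derivation:
Char 1 ('C'): step: R->4, L=2; C->plug->G->R->B->L->B->refl->E->L'->F->R'->F->plug->F
Char 2 ('A'): step: R->5, L=2; A->plug->B->R->B->L->B->refl->E->L'->F->R'->G->plug->C
Char 3 ('G'): step: R->6, L=2; G->plug->C->R->B->L->B->refl->E->L'->F->R'->H->plug->H
Char 4 ('E'): step: R->7, L=2; E->plug->E->R->D->L->C->refl->H->L'->G->R'->D->plug->D
Char 5 ('E'): step: R->0, L->3 (L advanced); E->plug->E->R->A->L->A->refl->G->L'->F->R'->C->plug->G
Char 6 ('B'): step: R->1, L=3; B->plug->A->R->A->L->A->refl->G->L'->F->R'->F->plug->F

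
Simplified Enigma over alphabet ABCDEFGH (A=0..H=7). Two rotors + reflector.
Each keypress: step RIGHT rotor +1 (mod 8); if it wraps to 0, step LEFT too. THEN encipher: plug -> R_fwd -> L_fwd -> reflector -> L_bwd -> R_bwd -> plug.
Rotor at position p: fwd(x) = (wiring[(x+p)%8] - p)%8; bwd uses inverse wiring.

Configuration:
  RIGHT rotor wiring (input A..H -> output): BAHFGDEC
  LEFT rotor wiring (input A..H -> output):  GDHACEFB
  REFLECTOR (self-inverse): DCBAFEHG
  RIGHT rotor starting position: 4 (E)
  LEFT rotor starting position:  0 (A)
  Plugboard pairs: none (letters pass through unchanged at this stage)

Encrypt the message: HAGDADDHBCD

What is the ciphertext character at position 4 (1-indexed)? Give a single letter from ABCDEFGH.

Char 1 ('H'): step: R->5, L=0; H->plug->H->R->B->L->D->refl->A->L'->D->R'->E->plug->E
Char 2 ('A'): step: R->6, L=0; A->plug->A->R->G->L->F->refl->E->L'->F->R'->H->plug->H
Char 3 ('G'): step: R->7, L=0; G->plug->G->R->E->L->C->refl->B->L'->H->R'->F->plug->F
Char 4 ('D'): step: R->0, L->1 (L advanced); D->plug->D->R->F->L->E->refl->F->L'->H->R'->C->plug->C

C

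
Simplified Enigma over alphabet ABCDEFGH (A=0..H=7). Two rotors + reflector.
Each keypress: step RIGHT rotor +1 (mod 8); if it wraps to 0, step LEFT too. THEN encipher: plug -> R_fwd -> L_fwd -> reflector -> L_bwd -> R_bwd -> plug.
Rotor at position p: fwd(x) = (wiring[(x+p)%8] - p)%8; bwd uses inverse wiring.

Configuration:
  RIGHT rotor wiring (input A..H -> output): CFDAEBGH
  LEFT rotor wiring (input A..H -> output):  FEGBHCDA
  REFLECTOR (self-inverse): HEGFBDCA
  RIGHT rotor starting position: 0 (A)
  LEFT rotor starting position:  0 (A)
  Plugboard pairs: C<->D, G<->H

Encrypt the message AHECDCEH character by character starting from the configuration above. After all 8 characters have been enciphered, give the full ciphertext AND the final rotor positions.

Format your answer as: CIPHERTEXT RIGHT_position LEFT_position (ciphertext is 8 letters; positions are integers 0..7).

Answer: DBFFCDBA 0 1

Derivation:
Char 1 ('A'): step: R->1, L=0; A->plug->A->R->E->L->H->refl->A->L'->H->R'->C->plug->D
Char 2 ('H'): step: R->2, L=0; H->plug->G->R->A->L->F->refl->D->L'->G->R'->B->plug->B
Char 3 ('E'): step: R->3, L=0; E->plug->E->R->E->L->H->refl->A->L'->H->R'->F->plug->F
Char 4 ('C'): step: R->4, L=0; C->plug->D->R->D->L->B->refl->E->L'->B->R'->F->plug->F
Char 5 ('D'): step: R->5, L=0; D->plug->C->R->C->L->G->refl->C->L'->F->R'->D->plug->C
Char 6 ('C'): step: R->6, L=0; C->plug->D->R->H->L->A->refl->H->L'->E->R'->C->plug->D
Char 7 ('E'): step: R->7, L=0; E->plug->E->R->B->L->E->refl->B->L'->D->R'->B->plug->B
Char 8 ('H'): step: R->0, L->1 (L advanced); H->plug->G->R->G->L->H->refl->A->L'->C->R'->A->plug->A
Final: ciphertext=DBFFCDBA, RIGHT=0, LEFT=1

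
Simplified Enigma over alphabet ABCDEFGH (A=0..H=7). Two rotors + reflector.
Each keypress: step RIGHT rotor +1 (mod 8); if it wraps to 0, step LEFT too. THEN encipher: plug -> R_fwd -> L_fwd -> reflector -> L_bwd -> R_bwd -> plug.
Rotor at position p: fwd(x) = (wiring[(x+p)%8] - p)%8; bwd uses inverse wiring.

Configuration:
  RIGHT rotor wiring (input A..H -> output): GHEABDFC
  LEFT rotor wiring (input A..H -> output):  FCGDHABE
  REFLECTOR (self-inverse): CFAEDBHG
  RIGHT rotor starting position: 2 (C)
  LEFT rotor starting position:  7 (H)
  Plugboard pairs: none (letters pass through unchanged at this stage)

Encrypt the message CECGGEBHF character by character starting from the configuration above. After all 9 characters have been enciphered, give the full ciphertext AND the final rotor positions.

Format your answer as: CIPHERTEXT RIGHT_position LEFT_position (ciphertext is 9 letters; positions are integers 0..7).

Char 1 ('C'): step: R->3, L=7; C->plug->C->R->A->L->F->refl->B->L'->G->R'->B->plug->B
Char 2 ('E'): step: R->4, L=7; E->plug->E->R->C->L->D->refl->E->L'->E->R'->H->plug->H
Char 3 ('C'): step: R->5, L=7; C->plug->C->R->F->L->A->refl->C->L'->H->R'->F->plug->F
Char 4 ('G'): step: R->6, L=7; G->plug->G->R->D->L->H->refl->G->L'->B->R'->D->plug->D
Char 5 ('G'): step: R->7, L=7; G->plug->G->R->E->L->E->refl->D->L'->C->R'->F->plug->F
Char 6 ('E'): step: R->0, L->0 (L advanced); E->plug->E->R->B->L->C->refl->A->L'->F->R'->G->plug->G
Char 7 ('B'): step: R->1, L=0; B->plug->B->R->D->L->D->refl->E->L'->H->R'->C->plug->C
Char 8 ('H'): step: R->2, L=0; H->plug->H->R->F->L->A->refl->C->L'->B->R'->D->plug->D
Char 9 ('F'): step: R->3, L=0; F->plug->F->R->D->L->D->refl->E->L'->H->R'->E->plug->E
Final: ciphertext=BHFDFGCDE, RIGHT=3, LEFT=0

Answer: BHFDFGCDE 3 0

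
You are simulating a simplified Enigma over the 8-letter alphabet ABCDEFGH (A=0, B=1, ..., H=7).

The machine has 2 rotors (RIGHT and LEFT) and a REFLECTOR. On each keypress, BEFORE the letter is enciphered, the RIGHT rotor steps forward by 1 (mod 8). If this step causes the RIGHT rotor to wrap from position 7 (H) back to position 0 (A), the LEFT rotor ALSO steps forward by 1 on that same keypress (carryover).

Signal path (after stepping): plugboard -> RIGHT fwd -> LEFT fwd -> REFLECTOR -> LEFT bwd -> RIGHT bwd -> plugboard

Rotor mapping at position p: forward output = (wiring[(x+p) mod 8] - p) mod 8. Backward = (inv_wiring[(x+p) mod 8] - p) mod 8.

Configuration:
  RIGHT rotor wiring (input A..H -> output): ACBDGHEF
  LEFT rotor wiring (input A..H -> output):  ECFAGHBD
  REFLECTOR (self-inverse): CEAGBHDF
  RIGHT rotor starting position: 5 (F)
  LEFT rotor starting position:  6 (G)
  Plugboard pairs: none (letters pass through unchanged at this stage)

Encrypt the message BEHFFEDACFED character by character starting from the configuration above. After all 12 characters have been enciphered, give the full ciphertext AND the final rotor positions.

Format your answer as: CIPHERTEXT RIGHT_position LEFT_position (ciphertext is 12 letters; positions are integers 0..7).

Answer: EBCCEBGDEAAC 1 0

Derivation:
Char 1 ('B'): step: R->6, L=6; B->plug->B->R->H->L->B->refl->E->L'->D->R'->E->plug->E
Char 2 ('E'): step: R->7, L=6; E->plug->E->R->E->L->H->refl->F->L'->B->R'->B->plug->B
Char 3 ('H'): step: R->0, L->7 (L advanced); H->plug->H->R->F->L->H->refl->F->L'->B->R'->C->plug->C
Char 4 ('F'): step: R->1, L=7; F->plug->F->R->D->L->G->refl->D->L'->C->R'->C->plug->C
Char 5 ('F'): step: R->2, L=7; F->plug->F->R->D->L->G->refl->D->L'->C->R'->E->plug->E
Char 6 ('E'): step: R->3, L=7; E->plug->E->R->C->L->D->refl->G->L'->D->R'->B->plug->B
Char 7 ('D'): step: R->4, L=7; D->plug->D->R->B->L->F->refl->H->L'->F->R'->G->plug->G
Char 8 ('A'): step: R->5, L=7; A->plug->A->R->C->L->D->refl->G->L'->D->R'->D->plug->D
Char 9 ('C'): step: R->6, L=7; C->plug->C->R->C->L->D->refl->G->L'->D->R'->E->plug->E
Char 10 ('F'): step: R->7, L=7; F->plug->F->R->H->L->C->refl->A->L'->G->R'->A->plug->A
Char 11 ('E'): step: R->0, L->0 (L advanced); E->plug->E->R->G->L->B->refl->E->L'->A->R'->A->plug->A
Char 12 ('D'): step: R->1, L=0; D->plug->D->R->F->L->H->refl->F->L'->C->R'->C->plug->C
Final: ciphertext=EBCCEBGDEAAC, RIGHT=1, LEFT=0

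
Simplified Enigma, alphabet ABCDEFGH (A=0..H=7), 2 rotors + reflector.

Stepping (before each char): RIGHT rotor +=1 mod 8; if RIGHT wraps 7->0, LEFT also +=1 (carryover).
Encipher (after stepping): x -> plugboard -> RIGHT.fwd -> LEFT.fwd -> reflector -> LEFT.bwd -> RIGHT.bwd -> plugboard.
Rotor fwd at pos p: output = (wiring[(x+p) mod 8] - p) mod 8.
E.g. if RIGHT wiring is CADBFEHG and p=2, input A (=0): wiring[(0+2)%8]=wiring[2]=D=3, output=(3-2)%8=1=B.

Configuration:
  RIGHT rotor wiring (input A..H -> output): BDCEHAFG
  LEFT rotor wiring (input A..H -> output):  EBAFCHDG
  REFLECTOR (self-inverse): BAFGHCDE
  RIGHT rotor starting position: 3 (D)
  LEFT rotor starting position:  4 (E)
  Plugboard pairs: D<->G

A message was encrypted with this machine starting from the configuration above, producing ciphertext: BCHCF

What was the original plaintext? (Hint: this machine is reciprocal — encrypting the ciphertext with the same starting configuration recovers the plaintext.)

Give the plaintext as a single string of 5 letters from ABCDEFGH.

Char 1 ('B'): step: R->4, L=4; B->plug->B->R->E->L->A->refl->B->L'->H->R'->F->plug->F
Char 2 ('C'): step: R->5, L=4; C->plug->C->R->B->L->D->refl->G->L'->A->R'->B->plug->B
Char 3 ('H'): step: R->6, L=4; H->plug->H->R->C->L->H->refl->E->L'->G->R'->F->plug->F
Char 4 ('C'): step: R->7, L=4; C->plug->C->R->E->L->A->refl->B->L'->H->R'->A->plug->A
Char 5 ('F'): step: R->0, L->5 (L advanced); F->plug->F->R->A->L->C->refl->F->L'->H->R'->E->plug->E

Answer: FBFAE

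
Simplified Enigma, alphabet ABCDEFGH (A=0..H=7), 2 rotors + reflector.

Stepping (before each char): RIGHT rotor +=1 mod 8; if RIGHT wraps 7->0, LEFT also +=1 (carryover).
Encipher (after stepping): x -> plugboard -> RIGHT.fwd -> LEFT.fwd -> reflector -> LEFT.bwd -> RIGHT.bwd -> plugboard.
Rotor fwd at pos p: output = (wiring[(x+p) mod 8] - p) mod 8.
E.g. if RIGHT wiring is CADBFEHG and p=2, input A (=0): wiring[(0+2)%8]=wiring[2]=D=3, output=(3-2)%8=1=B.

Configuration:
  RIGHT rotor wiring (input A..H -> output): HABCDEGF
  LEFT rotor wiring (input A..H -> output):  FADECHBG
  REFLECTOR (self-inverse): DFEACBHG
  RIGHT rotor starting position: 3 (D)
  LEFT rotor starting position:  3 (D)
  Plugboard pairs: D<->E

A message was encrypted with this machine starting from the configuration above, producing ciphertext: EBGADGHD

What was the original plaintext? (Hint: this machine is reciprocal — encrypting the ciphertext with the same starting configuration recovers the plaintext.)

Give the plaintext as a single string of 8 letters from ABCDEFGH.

Char 1 ('E'): step: R->4, L=3; E->plug->D->R->B->L->H->refl->G->L'->D->R'->E->plug->D
Char 2 ('B'): step: R->5, L=3; B->plug->B->R->B->L->H->refl->G->L'->D->R'->E->plug->D
Char 3 ('G'): step: R->6, L=3; G->plug->G->R->F->L->C->refl->E->L'->C->R'->D->plug->E
Char 4 ('A'): step: R->7, L=3; A->plug->A->R->G->L->F->refl->B->L'->A->R'->B->plug->B
Char 5 ('D'): step: R->0, L->4 (L advanced); D->plug->E->R->D->L->C->refl->E->L'->F->R'->H->plug->H
Char 6 ('G'): step: R->1, L=4; G->plug->G->R->E->L->B->refl->F->L'->C->R'->D->plug->E
Char 7 ('H'): step: R->2, L=4; H->plug->H->R->G->L->H->refl->G->L'->A->R'->B->plug->B
Char 8 ('D'): step: R->3, L=4; D->plug->E->R->C->L->F->refl->B->L'->E->R'->F->plug->F

Answer: DDEBHEBF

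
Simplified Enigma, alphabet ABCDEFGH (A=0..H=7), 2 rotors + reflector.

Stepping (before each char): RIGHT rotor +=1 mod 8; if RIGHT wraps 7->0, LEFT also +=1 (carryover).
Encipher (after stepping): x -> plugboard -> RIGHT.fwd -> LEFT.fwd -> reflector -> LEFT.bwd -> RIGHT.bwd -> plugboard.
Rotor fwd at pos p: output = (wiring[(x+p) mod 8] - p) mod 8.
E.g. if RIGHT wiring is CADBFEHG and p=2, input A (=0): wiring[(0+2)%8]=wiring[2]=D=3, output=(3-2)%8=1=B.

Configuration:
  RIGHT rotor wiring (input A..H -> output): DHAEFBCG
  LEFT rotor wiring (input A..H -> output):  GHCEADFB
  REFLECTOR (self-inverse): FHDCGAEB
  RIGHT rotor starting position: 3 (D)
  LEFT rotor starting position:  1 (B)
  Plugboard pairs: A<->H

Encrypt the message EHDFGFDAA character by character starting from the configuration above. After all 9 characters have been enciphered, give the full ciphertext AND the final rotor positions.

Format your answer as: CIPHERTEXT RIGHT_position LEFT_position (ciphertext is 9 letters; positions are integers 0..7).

Answer: CEAHADEEE 4 2

Derivation:
Char 1 ('E'): step: R->4, L=1; E->plug->E->R->H->L->F->refl->A->L'->G->R'->C->plug->C
Char 2 ('H'): step: R->5, L=1; H->plug->A->R->E->L->C->refl->D->L'->C->R'->E->plug->E
Char 3 ('D'): step: R->6, L=1; D->plug->D->R->B->L->B->refl->H->L'->D->R'->H->plug->A
Char 4 ('F'): step: R->7, L=1; F->plug->F->R->G->L->A->refl->F->L'->H->R'->A->plug->H
Char 5 ('G'): step: R->0, L->2 (L advanced); G->plug->G->R->C->L->G->refl->E->L'->G->R'->H->plug->A
Char 6 ('F'): step: R->1, L=2; F->plug->F->R->B->L->C->refl->D->L'->E->R'->D->plug->D
Char 7 ('D'): step: R->2, L=2; D->plug->D->R->H->L->F->refl->A->L'->A->R'->E->plug->E
Char 8 ('A'): step: R->3, L=2; A->plug->H->R->F->L->H->refl->B->L'->D->R'->E->plug->E
Char 9 ('A'): step: R->4, L=2; A->plug->H->R->A->L->A->refl->F->L'->H->R'->E->plug->E
Final: ciphertext=CEAHADEEE, RIGHT=4, LEFT=2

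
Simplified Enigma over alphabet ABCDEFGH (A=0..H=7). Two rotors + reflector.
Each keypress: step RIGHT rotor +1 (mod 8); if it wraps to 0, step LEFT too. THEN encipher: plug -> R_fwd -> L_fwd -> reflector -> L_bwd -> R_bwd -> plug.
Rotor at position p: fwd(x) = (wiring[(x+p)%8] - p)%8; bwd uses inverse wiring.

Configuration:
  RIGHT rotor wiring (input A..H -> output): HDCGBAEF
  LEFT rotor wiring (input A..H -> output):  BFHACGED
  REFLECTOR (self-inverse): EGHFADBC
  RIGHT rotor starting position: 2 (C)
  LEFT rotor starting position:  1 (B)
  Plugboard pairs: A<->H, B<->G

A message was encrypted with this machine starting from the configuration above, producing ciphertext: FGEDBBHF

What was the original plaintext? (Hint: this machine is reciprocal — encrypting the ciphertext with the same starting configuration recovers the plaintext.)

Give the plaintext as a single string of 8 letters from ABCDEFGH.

Answer: CHDEDDFE

Derivation:
Char 1 ('F'): step: R->3, L=1; F->plug->F->R->E->L->F->refl->D->L'->F->R'->C->plug->C
Char 2 ('G'): step: R->4, L=1; G->plug->B->R->E->L->F->refl->D->L'->F->R'->A->plug->H
Char 3 ('E'): step: R->5, L=1; E->plug->E->R->G->L->C->refl->H->L'->C->R'->D->plug->D
Char 4 ('D'): step: R->6, L=1; D->plug->D->R->F->L->D->refl->F->L'->E->R'->E->plug->E
Char 5 ('B'): step: R->7, L=1; B->plug->G->R->B->L->G->refl->B->L'->D->R'->D->plug->D
Char 6 ('B'): step: R->0, L->2 (L advanced); B->plug->G->R->E->L->C->refl->H->L'->G->R'->D->plug->D
Char 7 ('H'): step: R->1, L=2; H->plug->A->R->C->L->A->refl->E->L'->D->R'->F->plug->F
Char 8 ('F'): step: R->2, L=2; F->plug->F->R->D->L->E->refl->A->L'->C->R'->E->plug->E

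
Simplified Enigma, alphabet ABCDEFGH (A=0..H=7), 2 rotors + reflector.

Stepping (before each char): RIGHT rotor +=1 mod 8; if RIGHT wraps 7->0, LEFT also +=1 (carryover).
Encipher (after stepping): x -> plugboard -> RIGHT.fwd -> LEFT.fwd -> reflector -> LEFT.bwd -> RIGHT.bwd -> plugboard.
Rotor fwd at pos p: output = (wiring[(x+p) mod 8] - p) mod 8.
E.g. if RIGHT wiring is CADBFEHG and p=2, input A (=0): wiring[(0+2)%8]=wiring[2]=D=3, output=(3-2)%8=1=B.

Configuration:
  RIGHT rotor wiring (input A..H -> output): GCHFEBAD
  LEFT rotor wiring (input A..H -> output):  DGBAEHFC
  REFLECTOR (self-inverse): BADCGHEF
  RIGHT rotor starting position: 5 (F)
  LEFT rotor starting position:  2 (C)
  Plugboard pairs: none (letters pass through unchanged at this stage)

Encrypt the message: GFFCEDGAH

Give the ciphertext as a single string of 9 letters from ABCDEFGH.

Char 1 ('G'): step: R->6, L=2; G->plug->G->R->G->L->B->refl->A->L'->F->R'->B->plug->B
Char 2 ('F'): step: R->7, L=2; F->plug->F->R->F->L->A->refl->B->L'->G->R'->E->plug->E
Char 3 ('F'): step: R->0, L->3 (L advanced); F->plug->F->R->B->L->B->refl->A->L'->F->R'->D->plug->D
Char 4 ('C'): step: R->1, L=3; C->plug->C->R->E->L->H->refl->F->L'->A->R'->E->plug->E
Char 5 ('E'): step: R->2, L=3; E->plug->E->R->G->L->D->refl->C->L'->D->R'->B->plug->B
Char 6 ('D'): step: R->3, L=3; D->plug->D->R->F->L->A->refl->B->L'->B->R'->B->plug->B
Char 7 ('G'): step: R->4, L=3; G->plug->G->R->D->L->C->refl->D->L'->G->R'->F->plug->F
Char 8 ('A'): step: R->5, L=3; A->plug->A->R->E->L->H->refl->F->L'->A->R'->G->plug->G
Char 9 ('H'): step: R->6, L=3; H->plug->H->R->D->L->C->refl->D->L'->G->R'->G->plug->G

Answer: BEDEBBFGG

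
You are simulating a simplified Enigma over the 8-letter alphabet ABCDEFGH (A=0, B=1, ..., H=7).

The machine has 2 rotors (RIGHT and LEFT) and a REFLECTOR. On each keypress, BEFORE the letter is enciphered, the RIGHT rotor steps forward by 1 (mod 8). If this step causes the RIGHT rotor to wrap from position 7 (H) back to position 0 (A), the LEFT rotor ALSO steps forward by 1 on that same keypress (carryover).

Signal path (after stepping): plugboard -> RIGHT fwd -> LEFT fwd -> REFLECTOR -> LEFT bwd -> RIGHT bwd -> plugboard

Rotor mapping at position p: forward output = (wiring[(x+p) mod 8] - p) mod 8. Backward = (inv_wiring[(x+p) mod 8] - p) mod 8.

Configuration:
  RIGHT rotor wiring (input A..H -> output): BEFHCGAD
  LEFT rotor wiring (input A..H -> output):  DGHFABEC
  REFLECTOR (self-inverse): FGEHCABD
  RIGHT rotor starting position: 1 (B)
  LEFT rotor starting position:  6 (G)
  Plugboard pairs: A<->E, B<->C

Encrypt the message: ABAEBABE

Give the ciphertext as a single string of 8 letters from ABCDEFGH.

Char 1 ('A'): step: R->2, L=6; A->plug->E->R->G->L->C->refl->E->L'->B->R'->F->plug->F
Char 2 ('B'): step: R->3, L=6; B->plug->C->R->D->L->A->refl->F->L'->C->R'->H->plug->H
Char 3 ('A'): step: R->4, L=6; A->plug->E->R->F->L->H->refl->D->L'->H->R'->D->plug->D
Char 4 ('E'): step: R->5, L=6; E->plug->A->R->B->L->E->refl->C->L'->G->R'->C->plug->B
Char 5 ('B'): step: R->6, L=6; B->plug->C->R->D->L->A->refl->F->L'->C->R'->A->plug->E
Char 6 ('A'): step: R->7, L=6; A->plug->E->R->A->L->G->refl->B->L'->E->R'->A->plug->E
Char 7 ('B'): step: R->0, L->7 (L advanced); B->plug->C->R->F->L->B->refl->G->L'->E->R'->B->plug->C
Char 8 ('E'): step: R->1, L=7; E->plug->A->R->D->L->A->refl->F->L'->H->R'->F->plug->F

Answer: FHDBEECF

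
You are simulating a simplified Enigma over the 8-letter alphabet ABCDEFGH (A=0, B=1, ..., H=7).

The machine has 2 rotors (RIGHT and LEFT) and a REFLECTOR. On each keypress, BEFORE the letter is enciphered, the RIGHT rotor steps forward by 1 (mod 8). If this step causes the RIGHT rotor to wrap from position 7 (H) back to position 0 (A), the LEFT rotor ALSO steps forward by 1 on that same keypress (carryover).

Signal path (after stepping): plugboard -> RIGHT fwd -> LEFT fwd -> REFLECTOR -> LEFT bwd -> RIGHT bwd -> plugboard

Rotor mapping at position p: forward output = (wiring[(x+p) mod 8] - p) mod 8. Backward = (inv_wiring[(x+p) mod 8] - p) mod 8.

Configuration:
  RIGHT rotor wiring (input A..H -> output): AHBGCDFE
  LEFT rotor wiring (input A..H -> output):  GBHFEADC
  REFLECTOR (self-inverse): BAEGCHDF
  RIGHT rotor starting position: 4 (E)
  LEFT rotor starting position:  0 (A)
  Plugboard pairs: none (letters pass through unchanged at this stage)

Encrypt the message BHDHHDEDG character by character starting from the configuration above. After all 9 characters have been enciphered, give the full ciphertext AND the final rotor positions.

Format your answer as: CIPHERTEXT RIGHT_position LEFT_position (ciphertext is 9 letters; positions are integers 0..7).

Answer: ADFBFEAAD 5 1

Derivation:
Char 1 ('B'): step: R->5, L=0; B->plug->B->R->A->L->G->refl->D->L'->G->R'->A->plug->A
Char 2 ('H'): step: R->6, L=0; H->plug->H->R->F->L->A->refl->B->L'->B->R'->D->plug->D
Char 3 ('D'): step: R->7, L=0; D->plug->D->R->C->L->H->refl->F->L'->D->R'->F->plug->F
Char 4 ('H'): step: R->0, L->1 (L advanced); H->plug->H->R->E->L->H->refl->F->L'->H->R'->B->plug->B
Char 5 ('H'): step: R->1, L=1; H->plug->H->R->H->L->F->refl->H->L'->E->R'->F->plug->F
Char 6 ('D'): step: R->2, L=1; D->plug->D->R->B->L->G->refl->D->L'->D->R'->E->plug->E
Char 7 ('E'): step: R->3, L=1; E->plug->E->R->B->L->G->refl->D->L'->D->R'->A->plug->A
Char 8 ('D'): step: R->4, L=1; D->plug->D->R->A->L->A->refl->B->L'->G->R'->A->plug->A
Char 9 ('G'): step: R->5, L=1; G->plug->G->R->B->L->G->refl->D->L'->D->R'->D->plug->D
Final: ciphertext=ADFBFEAAD, RIGHT=5, LEFT=1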